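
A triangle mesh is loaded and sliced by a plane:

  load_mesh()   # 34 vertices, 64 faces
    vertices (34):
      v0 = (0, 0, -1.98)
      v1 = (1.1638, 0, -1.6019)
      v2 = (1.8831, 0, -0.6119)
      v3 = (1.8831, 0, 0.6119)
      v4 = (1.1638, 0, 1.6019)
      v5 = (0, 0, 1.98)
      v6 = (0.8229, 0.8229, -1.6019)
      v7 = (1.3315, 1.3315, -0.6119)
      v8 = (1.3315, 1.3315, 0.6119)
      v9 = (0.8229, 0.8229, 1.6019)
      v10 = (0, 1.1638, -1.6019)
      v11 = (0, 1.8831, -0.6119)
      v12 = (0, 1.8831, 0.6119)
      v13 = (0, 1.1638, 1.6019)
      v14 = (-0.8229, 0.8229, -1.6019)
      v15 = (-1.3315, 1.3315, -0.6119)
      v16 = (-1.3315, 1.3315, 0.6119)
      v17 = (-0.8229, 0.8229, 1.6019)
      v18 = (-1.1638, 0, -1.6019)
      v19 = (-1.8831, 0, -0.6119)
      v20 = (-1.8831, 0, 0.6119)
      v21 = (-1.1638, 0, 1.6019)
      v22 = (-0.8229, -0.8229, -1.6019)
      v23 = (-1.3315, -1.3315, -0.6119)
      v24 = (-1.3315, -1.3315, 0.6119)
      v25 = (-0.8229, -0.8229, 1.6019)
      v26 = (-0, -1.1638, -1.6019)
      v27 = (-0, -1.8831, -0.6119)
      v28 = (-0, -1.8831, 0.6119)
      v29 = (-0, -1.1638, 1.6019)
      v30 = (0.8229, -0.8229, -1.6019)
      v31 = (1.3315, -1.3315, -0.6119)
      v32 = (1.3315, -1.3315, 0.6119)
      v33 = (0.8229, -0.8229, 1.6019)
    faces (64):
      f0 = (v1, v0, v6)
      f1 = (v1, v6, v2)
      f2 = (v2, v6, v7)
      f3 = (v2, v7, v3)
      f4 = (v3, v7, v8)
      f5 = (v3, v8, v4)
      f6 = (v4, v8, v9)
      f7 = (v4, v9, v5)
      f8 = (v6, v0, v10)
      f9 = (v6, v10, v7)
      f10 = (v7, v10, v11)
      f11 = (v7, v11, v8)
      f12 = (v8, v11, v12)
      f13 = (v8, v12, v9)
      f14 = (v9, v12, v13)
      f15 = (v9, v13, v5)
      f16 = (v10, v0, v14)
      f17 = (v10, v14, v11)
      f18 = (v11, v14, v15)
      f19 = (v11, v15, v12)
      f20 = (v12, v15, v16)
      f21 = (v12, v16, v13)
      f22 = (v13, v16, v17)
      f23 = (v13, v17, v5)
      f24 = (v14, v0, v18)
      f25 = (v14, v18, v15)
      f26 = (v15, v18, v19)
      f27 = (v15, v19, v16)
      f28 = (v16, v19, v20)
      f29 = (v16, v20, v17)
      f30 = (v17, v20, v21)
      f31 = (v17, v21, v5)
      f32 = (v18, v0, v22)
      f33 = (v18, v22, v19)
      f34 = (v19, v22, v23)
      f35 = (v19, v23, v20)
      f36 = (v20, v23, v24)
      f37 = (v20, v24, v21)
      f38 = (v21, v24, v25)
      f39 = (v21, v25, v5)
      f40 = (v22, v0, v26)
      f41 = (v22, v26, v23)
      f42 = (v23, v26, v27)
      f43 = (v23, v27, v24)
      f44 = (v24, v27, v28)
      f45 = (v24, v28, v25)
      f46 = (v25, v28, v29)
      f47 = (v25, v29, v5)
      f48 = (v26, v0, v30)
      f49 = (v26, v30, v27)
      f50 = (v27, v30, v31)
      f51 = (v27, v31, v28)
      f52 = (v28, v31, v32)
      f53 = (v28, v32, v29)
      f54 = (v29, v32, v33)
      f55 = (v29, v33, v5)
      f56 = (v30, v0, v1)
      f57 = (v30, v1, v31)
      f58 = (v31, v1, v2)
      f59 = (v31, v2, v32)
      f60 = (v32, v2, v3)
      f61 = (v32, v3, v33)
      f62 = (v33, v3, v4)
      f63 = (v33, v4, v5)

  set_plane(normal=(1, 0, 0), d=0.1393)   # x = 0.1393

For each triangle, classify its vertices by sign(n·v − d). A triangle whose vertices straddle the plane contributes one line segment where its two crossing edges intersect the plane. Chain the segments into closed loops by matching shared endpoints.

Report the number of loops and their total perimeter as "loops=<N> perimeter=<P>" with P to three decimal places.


loops=1 perimeter=11.971

Straddling triangles (20 of 64):
  (v1,v0,v6) [+-+] → (0.1393, 0, -1.93474)–(0.1393, 0.1393, -1.916)  len=0.1406
  (v4,v9,v5) [++-] → (0.1393, 0.1393, 1.916)–(0.1393, 0, 1.93474)  len=0.1406
  (v6,v0,v10) [+--] → (0.1393, 0.1393, -1.916)–(0.1393, 1.10609, -1.6019)  len=1.0165
  (v6,v10,v7) [+-+] → (0.1393, 1.10609, -1.6019)–(0.1393, 1.18134, -1.49833)  len=0.1280
  (v7,v10,v11) [+--] → (0.1393, 1.18134, -1.49833)–(0.1393, 1.82539, -0.6119)  len=1.0957
  (v7,v11,v8) [+-+] → (0.1393, 1.82539, -0.6119)–(0.1393, 1.82539, -0.483867)  len=0.1280
  (v8,v11,v12) [+--] → (0.1393, 1.82539, -0.483867)–(0.1393, 1.82539, 0.6119)  len=1.0958
  (v8,v12,v9) [+-+] → (0.1393, 1.82539, 0.6119)–(0.1393, 1.70363, 0.779487)  len=0.2072
  (v9,v12,v13) [+--] → (0.1393, 1.70363, 0.779487)–(0.1393, 1.10609, 1.6019)  len=1.0166
  (v9,v13,v5) [+--] → (0.1393, 1.10609, 1.6019)–(0.1393, 0.1393, 1.916)  len=1.0165
  (v26,v0,v30) [--+] → (0.1393, -0.1393, -1.916)–(0.1393, -1.10609, -1.6019)  len=1.0165
  (v26,v30,v27) [-+-] → (0.1393, -1.10609, -1.6019)–(0.1393, -1.70363, -0.779487)  len=1.0166
  (v27,v30,v31) [-++] → (0.1393, -1.70363, -0.779487)–(0.1393, -1.82539, -0.6119)  len=0.2072
  (v27,v31,v28) [-+-] → (0.1393, -1.82539, -0.6119)–(0.1393, -1.82539, 0.483867)  len=1.0958
  (v28,v31,v32) [-++] → (0.1393, -1.82539, 0.483867)–(0.1393, -1.82539, 0.6119)  len=0.1280
  (v28,v32,v29) [-+-] → (0.1393, -1.82539, 0.6119)–(0.1393, -1.18134, 1.49833)  len=1.0957
  (v29,v32,v33) [-++] → (0.1393, -1.18134, 1.49833)–(0.1393, -1.10609, 1.6019)  len=0.1280
  (v29,v33,v5) [-+-] → (0.1393, -1.10609, 1.6019)–(0.1393, -0.1393, 1.916)  len=1.0165
  (v30,v0,v1) [+-+] → (0.1393, -0.1393, -1.916)–(0.1393, 0, -1.93474)  len=0.1406
  (v33,v4,v5) [++-] → (0.1393, 0, 1.93474)–(0.1393, -0.1393, 1.916)  len=0.1406

Chained into 1 loop(s):
  loop 1: 20 segments, perimeter = 11.9708
Total perimeter = 11.971


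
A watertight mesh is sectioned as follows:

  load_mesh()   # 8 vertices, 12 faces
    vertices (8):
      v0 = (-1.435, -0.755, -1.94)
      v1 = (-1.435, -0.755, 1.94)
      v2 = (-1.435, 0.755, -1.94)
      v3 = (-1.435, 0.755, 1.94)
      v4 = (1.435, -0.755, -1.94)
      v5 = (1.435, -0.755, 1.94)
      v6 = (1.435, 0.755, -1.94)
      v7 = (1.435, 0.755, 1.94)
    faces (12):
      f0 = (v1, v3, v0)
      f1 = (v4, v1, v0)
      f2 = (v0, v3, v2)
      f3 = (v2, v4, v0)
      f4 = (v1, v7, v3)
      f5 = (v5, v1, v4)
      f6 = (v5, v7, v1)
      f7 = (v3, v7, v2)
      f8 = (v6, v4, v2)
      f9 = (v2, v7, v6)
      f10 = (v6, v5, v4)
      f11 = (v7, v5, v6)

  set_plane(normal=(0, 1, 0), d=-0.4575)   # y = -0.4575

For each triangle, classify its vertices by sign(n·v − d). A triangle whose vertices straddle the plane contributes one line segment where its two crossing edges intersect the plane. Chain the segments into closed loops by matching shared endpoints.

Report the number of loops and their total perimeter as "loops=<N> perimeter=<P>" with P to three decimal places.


loops=1 perimeter=13.500

Straddling triangles (8 of 12):
  (v1,v3,v0) [-+-] → (-1.435, -0.4575, 1.94)–(-1.435, -0.4575, -1.17556)  len=3.1156
  (v0,v3,v2) [-++] → (-1.435, -0.4575, -1.17556)–(-1.435, -0.4575, -1.94)  len=0.7644
  (v2,v4,v0) [+--] → (0.869553, -0.4575, -1.94)–(-1.435, -0.4575, -1.94)  len=2.3046
  (v1,v7,v3) [-++] → (-0.869553, -0.4575, 1.94)–(-1.435, -0.4575, 1.94)  len=0.5654
  (v5,v7,v1) [-+-] → (1.435, -0.4575, 1.94)–(-0.869553, -0.4575, 1.94)  len=2.3046
  (v6,v4,v2) [+-+] → (1.435, -0.4575, -1.94)–(0.869553, -0.4575, -1.94)  len=0.5654
  (v6,v5,v4) [+--] → (1.435, -0.4575, 1.17556)–(1.435, -0.4575, -1.94)  len=3.1156
  (v7,v5,v6) [+-+] → (1.435, -0.4575, 1.94)–(1.435, -0.4575, 1.17556)  len=0.7644

Chained into 1 loop(s):
  loop 1: 8 segments, perimeter = 13.5000
Total perimeter = 13.500


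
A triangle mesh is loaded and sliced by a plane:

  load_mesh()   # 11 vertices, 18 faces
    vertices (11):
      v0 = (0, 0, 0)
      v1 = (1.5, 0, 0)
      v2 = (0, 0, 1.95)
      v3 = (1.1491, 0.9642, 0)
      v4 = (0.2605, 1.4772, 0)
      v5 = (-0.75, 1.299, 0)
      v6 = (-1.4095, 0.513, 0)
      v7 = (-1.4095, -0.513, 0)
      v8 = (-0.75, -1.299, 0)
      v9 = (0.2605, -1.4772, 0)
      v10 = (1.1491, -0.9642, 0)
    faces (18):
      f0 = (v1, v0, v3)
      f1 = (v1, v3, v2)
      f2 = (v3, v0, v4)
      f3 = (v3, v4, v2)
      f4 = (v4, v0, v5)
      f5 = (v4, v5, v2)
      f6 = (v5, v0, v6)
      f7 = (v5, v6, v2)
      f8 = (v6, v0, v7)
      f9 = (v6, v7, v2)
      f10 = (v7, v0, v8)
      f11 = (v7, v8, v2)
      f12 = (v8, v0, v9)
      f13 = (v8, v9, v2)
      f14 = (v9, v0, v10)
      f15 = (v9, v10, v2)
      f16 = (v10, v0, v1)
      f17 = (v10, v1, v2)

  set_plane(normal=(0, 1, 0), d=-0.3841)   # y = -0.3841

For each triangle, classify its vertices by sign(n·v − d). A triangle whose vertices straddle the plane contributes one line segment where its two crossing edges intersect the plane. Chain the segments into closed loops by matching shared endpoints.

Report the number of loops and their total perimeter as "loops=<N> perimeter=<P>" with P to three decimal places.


Straddling triangles (10 of 18):
  (v6,v0,v7) [++-] → (-1.05534, -0.3841, 0)–(-1.4095, -0.3841, 0)  len=0.3542
  (v6,v7,v2) [+-+] → (-1.4095, -0.3841, 0)–(-1.05534, -0.3841, 0.489971)  len=0.6046
  (v7,v0,v8) [-+-] → (-1.05534, -0.3841, 0)–(-0.221767, -0.3841, 0)  len=0.8336
  (v7,v8,v2) [--+] → (-0.221767, -0.3841, 1.37341)–(-1.05534, -0.3841, 0.489971)  len=1.2146
  (v8,v0,v9) [-+-] → (-0.221767, -0.3841, 0)–(0.0677349, -0.3841, 0)  len=0.2895
  (v8,v9,v2) [--+] → (0.0677349, -0.3841, 1.44296)–(-0.221767, -0.3841, 1.37341)  len=0.2977
  (v9,v0,v10) [-+-] → (0.0677349, -0.3841, 0)–(0.457757, -0.3841, 0)  len=0.3900
  (v9,v10,v2) [--+] → (0.457757, -0.3841, 1.1732)–(0.0677349, -0.3841, 1.44296)  len=0.4742
  (v10,v0,v1) [-++] → (0.457757, -0.3841, 0)–(1.36022, -0.3841, 0)  len=0.9025
  (v10,v1,v2) [-++] → (1.36022, -0.3841, 0)–(0.457757, -0.3841, 1.1732)  len=1.4801

Chained into 1 loop(s):
  loop 1: 10 segments, perimeter = 6.8410
Total perimeter = 6.841

loops=1 perimeter=6.841


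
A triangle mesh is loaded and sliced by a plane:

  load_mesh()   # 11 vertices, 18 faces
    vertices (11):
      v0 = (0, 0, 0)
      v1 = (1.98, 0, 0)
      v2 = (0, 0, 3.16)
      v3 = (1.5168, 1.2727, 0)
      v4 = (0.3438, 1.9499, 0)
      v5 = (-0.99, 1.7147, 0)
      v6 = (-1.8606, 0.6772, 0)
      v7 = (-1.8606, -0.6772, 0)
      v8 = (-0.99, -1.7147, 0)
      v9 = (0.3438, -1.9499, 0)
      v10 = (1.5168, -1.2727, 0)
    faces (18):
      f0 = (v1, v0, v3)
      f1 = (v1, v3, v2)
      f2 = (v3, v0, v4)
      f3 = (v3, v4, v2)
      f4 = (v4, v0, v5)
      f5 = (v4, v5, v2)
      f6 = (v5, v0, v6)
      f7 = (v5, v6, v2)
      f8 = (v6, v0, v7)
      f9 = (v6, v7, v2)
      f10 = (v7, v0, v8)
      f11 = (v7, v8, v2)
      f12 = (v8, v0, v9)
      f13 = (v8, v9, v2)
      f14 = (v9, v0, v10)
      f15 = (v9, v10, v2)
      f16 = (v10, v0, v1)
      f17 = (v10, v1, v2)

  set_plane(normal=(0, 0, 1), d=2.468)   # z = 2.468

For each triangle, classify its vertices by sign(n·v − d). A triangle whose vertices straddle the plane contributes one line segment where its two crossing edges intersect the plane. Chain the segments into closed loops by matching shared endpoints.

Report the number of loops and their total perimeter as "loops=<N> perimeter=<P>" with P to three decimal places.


loops=1 perimeter=2.669

Straddling triangles (9 of 18):
  (v1,v3,v2) [--+] → (0.33216, 0.278705, 2.468)–(0.433595, 0, 2.468)  len=0.2966
  (v3,v4,v2) [--+] → (0.0752878, 0.427003, 2.468)–(0.33216, 0.278705, 2.468)  len=0.2966
  (v4,v5,v2) [--+] → (-0.216797, 0.375498, 2.468)–(0.0752878, 0.427003, 2.468)  len=0.2966
  (v5,v6,v2) [--+] → (-0.407448, 0.148298, 2.468)–(-0.216797, 0.375498, 2.468)  len=0.2966
  (v6,v7,v2) [--+] → (-0.407448, -0.148298, 2.468)–(-0.407448, 0.148298, 2.468)  len=0.2966
  (v7,v8,v2) [--+] → (-0.216797, -0.375498, 2.468)–(-0.407448, -0.148298, 2.468)  len=0.2966
  (v8,v9,v2) [--+] → (0.0752878, -0.427003, 2.468)–(-0.216797, -0.375498, 2.468)  len=0.2966
  (v9,v10,v2) [--+] → (0.33216, -0.278705, 2.468)–(0.0752878, -0.427003, 2.468)  len=0.2966
  (v10,v1,v2) [--+] → (0.433595, 0, 2.468)–(0.33216, -0.278705, 2.468)  len=0.2966

Chained into 1 loop(s):
  loop 1: 9 segments, perimeter = 2.6694
Total perimeter = 2.669


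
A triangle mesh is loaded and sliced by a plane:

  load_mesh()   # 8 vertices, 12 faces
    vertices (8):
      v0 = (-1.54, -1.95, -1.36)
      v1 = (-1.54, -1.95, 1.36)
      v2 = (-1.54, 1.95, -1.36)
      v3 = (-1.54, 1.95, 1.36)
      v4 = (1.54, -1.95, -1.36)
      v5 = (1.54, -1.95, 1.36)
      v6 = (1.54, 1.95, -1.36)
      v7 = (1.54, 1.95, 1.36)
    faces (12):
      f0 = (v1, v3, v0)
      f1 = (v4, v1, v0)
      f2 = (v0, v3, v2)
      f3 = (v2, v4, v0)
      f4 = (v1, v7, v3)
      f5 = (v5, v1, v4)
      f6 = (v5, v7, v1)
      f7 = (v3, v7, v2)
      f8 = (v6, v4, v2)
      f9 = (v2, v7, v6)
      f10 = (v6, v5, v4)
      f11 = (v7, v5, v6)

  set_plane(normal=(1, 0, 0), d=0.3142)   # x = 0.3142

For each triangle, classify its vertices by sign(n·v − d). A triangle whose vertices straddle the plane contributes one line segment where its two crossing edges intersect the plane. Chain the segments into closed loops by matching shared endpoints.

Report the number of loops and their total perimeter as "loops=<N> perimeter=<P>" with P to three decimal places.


loops=1 perimeter=13.240

Straddling triangles (8 of 12):
  (v4,v1,v0) [+--] → (0.3142, -1.95, -0.277475)–(0.3142, -1.95, -1.36)  len=1.0825
  (v2,v4,v0) [-+-] → (0.3142, -0.397851, -1.36)–(0.3142, -1.95, -1.36)  len=1.5521
  (v1,v7,v3) [-+-] → (0.3142, 0.397851, 1.36)–(0.3142, 1.95, 1.36)  len=1.5521
  (v5,v1,v4) [+-+] → (0.3142, -1.95, 1.36)–(0.3142, -1.95, -0.277475)  len=1.6375
  (v5,v7,v1) [++-] → (0.3142, 0.397851, 1.36)–(0.3142, -1.95, 1.36)  len=2.3479
  (v3,v7,v2) [-+-] → (0.3142, 1.95, 1.36)–(0.3142, 1.95, 0.277475)  len=1.0825
  (v6,v4,v2) [++-] → (0.3142, -0.397851, -1.36)–(0.3142, 1.95, -1.36)  len=2.3479
  (v2,v7,v6) [-++] → (0.3142, 1.95, 0.277475)–(0.3142, 1.95, -1.36)  len=1.6375

Chained into 1 loop(s):
  loop 1: 8 segments, perimeter = 13.2400
Total perimeter = 13.240


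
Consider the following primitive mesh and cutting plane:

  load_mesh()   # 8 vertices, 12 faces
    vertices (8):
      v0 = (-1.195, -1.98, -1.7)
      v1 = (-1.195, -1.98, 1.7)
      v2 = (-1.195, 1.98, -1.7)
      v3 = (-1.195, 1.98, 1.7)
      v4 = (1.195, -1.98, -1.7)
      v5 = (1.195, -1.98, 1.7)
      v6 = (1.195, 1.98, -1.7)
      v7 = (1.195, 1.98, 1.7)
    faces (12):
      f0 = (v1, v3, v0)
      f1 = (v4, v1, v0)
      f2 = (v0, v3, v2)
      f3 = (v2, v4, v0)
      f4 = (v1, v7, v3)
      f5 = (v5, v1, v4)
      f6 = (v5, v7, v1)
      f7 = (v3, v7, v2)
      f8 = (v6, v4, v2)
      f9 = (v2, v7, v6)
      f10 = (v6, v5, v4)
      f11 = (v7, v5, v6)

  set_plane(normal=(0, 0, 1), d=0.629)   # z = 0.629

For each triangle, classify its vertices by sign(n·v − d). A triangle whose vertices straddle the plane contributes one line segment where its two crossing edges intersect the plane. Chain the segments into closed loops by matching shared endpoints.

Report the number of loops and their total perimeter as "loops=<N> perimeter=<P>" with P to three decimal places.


loops=1 perimeter=12.700

Straddling triangles (8 of 12):
  (v1,v3,v0) [++-] → (-1.195, 0.7326, 0.629)–(-1.195, -1.98, 0.629)  len=2.7126
  (v4,v1,v0) [-+-] → (-0.44215, -1.98, 0.629)–(-1.195, -1.98, 0.629)  len=0.7529
  (v0,v3,v2) [-+-] → (-1.195, 0.7326, 0.629)–(-1.195, 1.98, 0.629)  len=1.2474
  (v5,v1,v4) [++-] → (-0.44215, -1.98, 0.629)–(1.195, -1.98, 0.629)  len=1.6372
  (v3,v7,v2) [++-] → (0.44215, 1.98, 0.629)–(-1.195, 1.98, 0.629)  len=1.6372
  (v2,v7,v6) [-+-] → (0.44215, 1.98, 0.629)–(1.195, 1.98, 0.629)  len=0.7529
  (v6,v5,v4) [-+-] → (1.195, -0.7326, 0.629)–(1.195, -1.98, 0.629)  len=1.2474
  (v7,v5,v6) [++-] → (1.195, -0.7326, 0.629)–(1.195, 1.98, 0.629)  len=2.7126

Chained into 1 loop(s):
  loop 1: 8 segments, perimeter = 12.7000
Total perimeter = 12.700


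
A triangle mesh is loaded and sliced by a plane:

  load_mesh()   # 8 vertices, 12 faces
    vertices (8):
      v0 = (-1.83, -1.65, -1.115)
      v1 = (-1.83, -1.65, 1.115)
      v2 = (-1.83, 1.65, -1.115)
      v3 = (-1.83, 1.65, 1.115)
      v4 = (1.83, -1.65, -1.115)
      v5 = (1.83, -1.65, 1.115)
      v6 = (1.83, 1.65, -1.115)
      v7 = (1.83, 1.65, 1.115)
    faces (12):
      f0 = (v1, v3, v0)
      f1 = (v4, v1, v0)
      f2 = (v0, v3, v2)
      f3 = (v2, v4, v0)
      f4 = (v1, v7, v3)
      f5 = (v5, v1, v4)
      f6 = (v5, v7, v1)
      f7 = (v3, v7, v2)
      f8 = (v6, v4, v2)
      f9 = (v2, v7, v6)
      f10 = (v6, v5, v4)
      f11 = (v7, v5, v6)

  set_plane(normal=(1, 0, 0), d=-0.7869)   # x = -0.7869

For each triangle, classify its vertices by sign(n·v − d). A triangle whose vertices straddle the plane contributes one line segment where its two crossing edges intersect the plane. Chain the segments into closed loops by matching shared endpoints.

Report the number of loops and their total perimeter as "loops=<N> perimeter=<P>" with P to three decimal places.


Straddling triangles (8 of 12):
  (v4,v1,v0) [+--] → (-0.7869, -1.65, 0.47945)–(-0.7869, -1.65, -1.115)  len=1.5945
  (v2,v4,v0) [-+-] → (-0.7869, 0.7095, -1.115)–(-0.7869, -1.65, -1.115)  len=2.3595
  (v1,v7,v3) [-+-] → (-0.7869, -0.7095, 1.115)–(-0.7869, 1.65, 1.115)  len=2.3595
  (v5,v1,v4) [+-+] → (-0.7869, -1.65, 1.115)–(-0.7869, -1.65, 0.47945)  len=0.6355
  (v5,v7,v1) [++-] → (-0.7869, -0.7095, 1.115)–(-0.7869, -1.65, 1.115)  len=0.9405
  (v3,v7,v2) [-+-] → (-0.7869, 1.65, 1.115)–(-0.7869, 1.65, -0.47945)  len=1.5945
  (v6,v4,v2) [++-] → (-0.7869, 0.7095, -1.115)–(-0.7869, 1.65, -1.115)  len=0.9405
  (v2,v7,v6) [-++] → (-0.7869, 1.65, -0.47945)–(-0.7869, 1.65, -1.115)  len=0.6355

Chained into 1 loop(s):
  loop 1: 8 segments, perimeter = 11.0600
Total perimeter = 11.060

loops=1 perimeter=11.060


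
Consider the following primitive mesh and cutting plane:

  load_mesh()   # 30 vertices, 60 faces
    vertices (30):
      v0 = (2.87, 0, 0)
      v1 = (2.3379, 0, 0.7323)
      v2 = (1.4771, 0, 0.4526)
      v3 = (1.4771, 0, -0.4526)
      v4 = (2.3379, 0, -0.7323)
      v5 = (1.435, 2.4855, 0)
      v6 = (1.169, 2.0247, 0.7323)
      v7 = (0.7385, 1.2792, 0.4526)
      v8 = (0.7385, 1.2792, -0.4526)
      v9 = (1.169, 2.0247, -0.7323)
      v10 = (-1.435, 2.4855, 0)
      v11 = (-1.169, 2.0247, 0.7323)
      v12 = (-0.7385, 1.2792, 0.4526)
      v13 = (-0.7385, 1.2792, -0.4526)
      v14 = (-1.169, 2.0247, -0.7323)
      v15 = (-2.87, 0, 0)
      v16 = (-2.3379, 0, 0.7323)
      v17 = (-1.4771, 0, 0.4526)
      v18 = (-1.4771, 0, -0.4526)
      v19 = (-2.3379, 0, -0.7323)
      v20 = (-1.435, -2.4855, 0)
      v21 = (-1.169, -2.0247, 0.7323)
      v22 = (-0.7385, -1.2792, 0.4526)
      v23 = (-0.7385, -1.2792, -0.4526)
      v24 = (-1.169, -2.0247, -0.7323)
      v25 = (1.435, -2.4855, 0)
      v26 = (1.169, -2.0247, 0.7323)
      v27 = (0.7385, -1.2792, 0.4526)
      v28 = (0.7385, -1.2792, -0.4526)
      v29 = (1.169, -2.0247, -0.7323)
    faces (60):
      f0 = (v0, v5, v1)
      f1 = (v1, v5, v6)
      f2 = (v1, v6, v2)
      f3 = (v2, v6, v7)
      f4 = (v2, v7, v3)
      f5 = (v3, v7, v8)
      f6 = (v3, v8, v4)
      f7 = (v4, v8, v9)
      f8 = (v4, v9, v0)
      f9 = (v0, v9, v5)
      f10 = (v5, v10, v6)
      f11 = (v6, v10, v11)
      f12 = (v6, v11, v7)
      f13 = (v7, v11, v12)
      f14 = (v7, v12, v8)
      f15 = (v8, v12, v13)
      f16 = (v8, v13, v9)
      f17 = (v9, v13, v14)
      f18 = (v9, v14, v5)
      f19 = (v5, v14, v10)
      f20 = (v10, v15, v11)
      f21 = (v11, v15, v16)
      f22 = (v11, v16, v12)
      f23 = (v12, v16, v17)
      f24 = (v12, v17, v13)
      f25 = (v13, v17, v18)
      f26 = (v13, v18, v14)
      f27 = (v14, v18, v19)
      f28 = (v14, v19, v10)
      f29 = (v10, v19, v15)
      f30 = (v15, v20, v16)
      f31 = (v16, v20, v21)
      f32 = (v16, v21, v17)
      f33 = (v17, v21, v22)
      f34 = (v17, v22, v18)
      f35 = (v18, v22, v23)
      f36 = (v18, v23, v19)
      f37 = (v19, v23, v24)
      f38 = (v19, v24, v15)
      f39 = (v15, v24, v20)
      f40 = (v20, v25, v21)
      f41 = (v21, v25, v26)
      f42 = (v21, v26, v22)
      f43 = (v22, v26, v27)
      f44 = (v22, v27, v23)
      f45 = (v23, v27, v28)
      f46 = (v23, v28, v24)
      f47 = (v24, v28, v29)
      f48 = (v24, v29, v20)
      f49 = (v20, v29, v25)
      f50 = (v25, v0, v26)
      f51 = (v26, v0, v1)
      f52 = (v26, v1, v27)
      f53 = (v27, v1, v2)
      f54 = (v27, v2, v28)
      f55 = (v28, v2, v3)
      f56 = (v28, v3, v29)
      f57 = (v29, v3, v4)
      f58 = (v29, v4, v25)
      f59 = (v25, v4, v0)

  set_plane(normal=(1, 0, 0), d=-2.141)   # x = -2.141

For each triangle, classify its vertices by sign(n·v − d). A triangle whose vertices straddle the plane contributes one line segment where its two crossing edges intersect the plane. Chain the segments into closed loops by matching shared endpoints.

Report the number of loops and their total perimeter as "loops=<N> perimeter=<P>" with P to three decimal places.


loops=1 perimeter=6.097

Straddling triangles (14 of 60):
  (v10,v15,v11) [+-+] → (-2.141, 1.26267, 0)–(-2.141, 0.867729, 0.313843)  len=0.5045
  (v11,v15,v16) [+--] → (-2.141, 0.867729, 0.313843)–(-2.141, 0.341059, 0.7323)  len=0.6727
  (v11,v16,v12) [+-+] → (-2.141, 0.341059, 0.7323)–(-2.141, 0.157481, 0.697867)  len=0.1868
  (v12,v16,v17) [+-+] → (-2.141, 0.157481, 0.697867)–(-2.141, 0, 0.668321)  len=0.1602
  (v14,v18,v19) [++-] → (-2.141, 0, -0.668321)–(-2.141, 0.341059, -0.7323)  len=0.3470
  (v14,v19,v10) [+-+] → (-2.141, 0.341059, -0.7323)–(-2.141, 0.542026, -0.572604)  len=0.2567
  (v10,v19,v15) [+--] → (-2.141, 0.542026, -0.572604)–(-2.141, 1.26267, 0)  len=0.9204
  (v15,v20,v16) [-+-] → (-2.141, -1.26267, 0)–(-2.141, -0.542026, 0.572604)  len=0.9204
  (v16,v20,v21) [-++] → (-2.141, -0.542026, 0.572604)–(-2.141, -0.341059, 0.7323)  len=0.2567
  (v16,v21,v17) [-++] → (-2.141, -0.341059, 0.7323)–(-2.141, 0, 0.668321)  len=0.3470
  (v18,v23,v19) [++-] → (-2.141, -0.157481, -0.697867)–(-2.141, 0, -0.668321)  len=0.1602
  (v19,v23,v24) [-++] → (-2.141, -0.157481, -0.697867)–(-2.141, -0.341059, -0.7323)  len=0.1868
  (v19,v24,v15) [-+-] → (-2.141, -0.341059, -0.7323)–(-2.141, -0.867729, -0.313843)  len=0.6727
  (v15,v24,v20) [-++] → (-2.141, -0.867729, -0.313843)–(-2.141, -1.26267, 0)  len=0.5045

Chained into 1 loop(s):
  loop 1: 14 segments, perimeter = 6.0965
Total perimeter = 6.097


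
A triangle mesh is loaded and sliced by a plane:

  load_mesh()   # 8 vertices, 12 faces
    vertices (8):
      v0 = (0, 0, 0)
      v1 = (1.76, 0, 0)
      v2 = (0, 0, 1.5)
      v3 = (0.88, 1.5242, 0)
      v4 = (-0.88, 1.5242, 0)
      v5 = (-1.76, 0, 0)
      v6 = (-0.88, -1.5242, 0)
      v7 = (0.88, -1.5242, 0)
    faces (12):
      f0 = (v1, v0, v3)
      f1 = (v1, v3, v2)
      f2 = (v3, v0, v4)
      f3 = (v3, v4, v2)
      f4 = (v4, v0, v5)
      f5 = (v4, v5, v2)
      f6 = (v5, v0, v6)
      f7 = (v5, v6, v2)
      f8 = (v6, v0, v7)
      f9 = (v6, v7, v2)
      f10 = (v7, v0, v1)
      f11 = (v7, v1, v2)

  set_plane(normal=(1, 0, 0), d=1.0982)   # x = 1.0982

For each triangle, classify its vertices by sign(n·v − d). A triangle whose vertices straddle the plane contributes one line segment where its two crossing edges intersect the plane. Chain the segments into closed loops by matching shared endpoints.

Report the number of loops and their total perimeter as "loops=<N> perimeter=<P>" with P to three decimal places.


loops=1 perimeter=4.848

Straddling triangles (4 of 12):
  (v1,v0,v3) [+--] → (1.0982, 0, 0)–(1.0982, 1.14627, 0)  len=1.1463
  (v1,v3,v2) [+--] → (1.0982, 1.14627, 0)–(1.0982, 0, 0.564034)  len=1.2775
  (v7,v0,v1) [--+] → (1.0982, 0, 0)–(1.0982, -1.14627, 0)  len=1.1463
  (v7,v1,v2) [-+-] → (1.0982, -1.14627, 0)–(1.0982, 0, 0.564034)  len=1.2775

Chained into 1 loop(s):
  loop 1: 4 segments, perimeter = 4.8476
Total perimeter = 4.848


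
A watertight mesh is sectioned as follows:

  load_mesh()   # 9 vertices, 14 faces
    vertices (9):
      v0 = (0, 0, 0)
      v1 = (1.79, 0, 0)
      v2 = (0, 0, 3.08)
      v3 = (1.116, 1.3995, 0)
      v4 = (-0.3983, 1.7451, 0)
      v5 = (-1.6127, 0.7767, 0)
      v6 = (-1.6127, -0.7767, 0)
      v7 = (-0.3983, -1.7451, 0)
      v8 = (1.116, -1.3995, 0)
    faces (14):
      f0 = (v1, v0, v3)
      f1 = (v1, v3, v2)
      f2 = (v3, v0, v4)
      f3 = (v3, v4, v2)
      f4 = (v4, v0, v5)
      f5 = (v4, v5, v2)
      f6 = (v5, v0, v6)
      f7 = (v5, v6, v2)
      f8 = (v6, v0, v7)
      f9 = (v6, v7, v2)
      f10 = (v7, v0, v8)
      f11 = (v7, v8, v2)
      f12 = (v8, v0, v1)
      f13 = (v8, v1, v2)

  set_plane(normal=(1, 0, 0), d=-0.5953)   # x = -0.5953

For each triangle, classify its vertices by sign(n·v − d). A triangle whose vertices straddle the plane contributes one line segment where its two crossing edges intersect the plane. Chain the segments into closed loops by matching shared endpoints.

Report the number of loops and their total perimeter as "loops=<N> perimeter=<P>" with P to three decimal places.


Straddling triangles (6 of 14):
  (v4,v0,v5) [++-] → (-0.5953, 0.286705, 0)–(-0.5953, 1.58801, 0)  len=1.3013
  (v4,v5,v2) [+-+] → (-0.5953, 1.58801, 0)–(-0.5953, 0.286705, 1.94307)  len=2.3386
  (v5,v0,v6) [-+-] → (-0.5953, 0.286705, 0)–(-0.5953, -0.286705, 0)  len=0.5734
  (v5,v6,v2) [--+] → (-0.5953, -0.286705, 1.94307)–(-0.5953, 0.286705, 1.94307)  len=0.5734
  (v6,v0,v7) [-++] → (-0.5953, -0.286705, 0)–(-0.5953, -1.58801, 0)  len=1.3013
  (v6,v7,v2) [-++] → (-0.5953, -1.58801, 0)–(-0.5953, -0.286705, 1.94307)  len=2.3386

Chained into 1 loop(s):
  loop 1: 6 segments, perimeter = 8.4266
Total perimeter = 8.427

loops=1 perimeter=8.427


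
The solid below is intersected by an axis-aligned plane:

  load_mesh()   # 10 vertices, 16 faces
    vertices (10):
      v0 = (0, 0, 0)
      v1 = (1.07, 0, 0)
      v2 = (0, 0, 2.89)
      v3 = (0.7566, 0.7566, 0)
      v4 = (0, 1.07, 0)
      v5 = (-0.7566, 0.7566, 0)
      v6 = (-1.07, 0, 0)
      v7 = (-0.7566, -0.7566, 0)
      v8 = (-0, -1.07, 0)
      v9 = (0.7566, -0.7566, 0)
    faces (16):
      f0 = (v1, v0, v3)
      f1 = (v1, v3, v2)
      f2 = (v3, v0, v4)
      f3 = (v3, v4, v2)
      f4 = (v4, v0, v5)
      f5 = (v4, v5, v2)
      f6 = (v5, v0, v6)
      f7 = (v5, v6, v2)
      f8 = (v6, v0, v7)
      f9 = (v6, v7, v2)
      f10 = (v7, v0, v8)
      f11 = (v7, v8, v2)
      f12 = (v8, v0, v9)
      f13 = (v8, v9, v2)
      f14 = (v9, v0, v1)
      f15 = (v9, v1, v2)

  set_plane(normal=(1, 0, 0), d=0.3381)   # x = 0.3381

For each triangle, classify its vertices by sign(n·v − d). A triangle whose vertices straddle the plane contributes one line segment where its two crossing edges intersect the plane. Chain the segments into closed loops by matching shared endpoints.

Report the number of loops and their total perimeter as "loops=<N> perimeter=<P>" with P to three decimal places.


loops=1 perimeter=6.284

Straddling triangles (8 of 16):
  (v1,v0,v3) [+-+] → (0.3381, 0, 0)–(0.3381, 0.3381, 0)  len=0.3381
  (v1,v3,v2) [++-] → (0.3381, 0.3381, 1.59855)–(0.3381, 0, 1.97681)  len=0.5073
  (v3,v0,v4) [+--] → (0.3381, 0.3381, 0)–(0.3381, 0.929952, 0)  len=0.5919
  (v3,v4,v2) [+--] → (0.3381, 0.929952, 0)–(0.3381, 0.3381, 1.59855)  len=1.7046
  (v8,v0,v9) [--+] → (0.3381, -0.3381, 0)–(0.3381, -0.929952, 0)  len=0.5919
  (v8,v9,v2) [-+-] → (0.3381, -0.929952, 0)–(0.3381, -0.3381, 1.59855)  len=1.7046
  (v9,v0,v1) [+-+] → (0.3381, -0.3381, 0)–(0.3381, 0, 0)  len=0.3381
  (v9,v1,v2) [++-] → (0.3381, 0, 1.97681)–(0.3381, -0.3381, 1.59855)  len=0.5073

Chained into 1 loop(s):
  loop 1: 8 segments, perimeter = 6.2838
Total perimeter = 6.284


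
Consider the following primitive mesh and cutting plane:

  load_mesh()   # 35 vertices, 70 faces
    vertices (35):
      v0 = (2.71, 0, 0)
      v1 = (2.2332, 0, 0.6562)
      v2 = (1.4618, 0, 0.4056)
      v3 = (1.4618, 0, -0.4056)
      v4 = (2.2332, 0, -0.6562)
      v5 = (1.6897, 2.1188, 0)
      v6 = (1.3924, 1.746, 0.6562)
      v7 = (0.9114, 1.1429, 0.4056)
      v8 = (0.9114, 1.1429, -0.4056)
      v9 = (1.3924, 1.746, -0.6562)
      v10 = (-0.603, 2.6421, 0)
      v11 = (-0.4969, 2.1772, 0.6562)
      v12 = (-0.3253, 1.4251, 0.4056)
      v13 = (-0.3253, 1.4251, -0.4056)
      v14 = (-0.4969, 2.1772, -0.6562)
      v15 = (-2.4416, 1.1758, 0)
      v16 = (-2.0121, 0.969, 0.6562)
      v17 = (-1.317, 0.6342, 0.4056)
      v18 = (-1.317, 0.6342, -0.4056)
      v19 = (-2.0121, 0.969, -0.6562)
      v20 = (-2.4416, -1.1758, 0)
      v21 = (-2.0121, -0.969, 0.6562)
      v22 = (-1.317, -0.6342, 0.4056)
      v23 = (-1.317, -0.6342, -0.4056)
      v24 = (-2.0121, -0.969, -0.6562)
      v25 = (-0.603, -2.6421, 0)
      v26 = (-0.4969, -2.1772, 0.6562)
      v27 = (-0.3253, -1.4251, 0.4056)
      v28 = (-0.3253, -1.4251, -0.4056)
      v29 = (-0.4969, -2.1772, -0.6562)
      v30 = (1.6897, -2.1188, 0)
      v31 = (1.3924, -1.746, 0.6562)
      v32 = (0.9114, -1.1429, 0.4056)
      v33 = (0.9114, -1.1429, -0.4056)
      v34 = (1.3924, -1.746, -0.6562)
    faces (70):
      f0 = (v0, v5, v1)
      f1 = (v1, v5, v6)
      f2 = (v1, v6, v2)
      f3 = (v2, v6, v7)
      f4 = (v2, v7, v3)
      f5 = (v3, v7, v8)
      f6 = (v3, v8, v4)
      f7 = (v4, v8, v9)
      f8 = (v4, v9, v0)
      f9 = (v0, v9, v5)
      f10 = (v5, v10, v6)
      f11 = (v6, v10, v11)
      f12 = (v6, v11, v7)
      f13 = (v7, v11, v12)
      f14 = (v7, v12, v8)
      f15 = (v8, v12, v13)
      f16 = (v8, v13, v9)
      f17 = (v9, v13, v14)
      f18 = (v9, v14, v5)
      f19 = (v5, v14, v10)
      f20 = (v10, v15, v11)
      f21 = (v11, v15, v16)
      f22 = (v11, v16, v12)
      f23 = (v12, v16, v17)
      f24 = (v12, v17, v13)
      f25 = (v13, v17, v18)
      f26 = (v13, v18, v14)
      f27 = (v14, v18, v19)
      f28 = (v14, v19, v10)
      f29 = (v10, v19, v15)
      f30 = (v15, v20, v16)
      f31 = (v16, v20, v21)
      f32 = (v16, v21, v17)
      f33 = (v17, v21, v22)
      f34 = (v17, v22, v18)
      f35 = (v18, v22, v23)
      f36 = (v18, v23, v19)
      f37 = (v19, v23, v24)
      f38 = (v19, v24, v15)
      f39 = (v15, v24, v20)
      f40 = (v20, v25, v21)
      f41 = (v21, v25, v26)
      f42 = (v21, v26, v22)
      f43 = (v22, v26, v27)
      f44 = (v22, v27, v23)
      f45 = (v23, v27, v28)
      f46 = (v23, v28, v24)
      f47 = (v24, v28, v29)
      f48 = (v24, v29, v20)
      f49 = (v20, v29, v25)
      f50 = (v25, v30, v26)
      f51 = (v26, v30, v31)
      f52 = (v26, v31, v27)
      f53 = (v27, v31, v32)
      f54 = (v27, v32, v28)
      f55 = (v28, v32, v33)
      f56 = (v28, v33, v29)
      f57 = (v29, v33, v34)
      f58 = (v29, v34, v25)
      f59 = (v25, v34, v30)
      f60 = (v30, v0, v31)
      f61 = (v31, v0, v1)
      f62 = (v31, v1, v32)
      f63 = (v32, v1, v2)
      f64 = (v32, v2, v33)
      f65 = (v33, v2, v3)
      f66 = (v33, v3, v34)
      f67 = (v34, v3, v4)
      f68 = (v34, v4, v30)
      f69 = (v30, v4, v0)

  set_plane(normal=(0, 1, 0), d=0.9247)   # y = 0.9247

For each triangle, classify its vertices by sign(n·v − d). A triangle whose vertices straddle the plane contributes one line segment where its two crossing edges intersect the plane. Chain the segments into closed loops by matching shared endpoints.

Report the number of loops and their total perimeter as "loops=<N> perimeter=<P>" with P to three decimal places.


Straddling triangles (22 of 70):
  (v0,v5,v1) [-+-] → (2.26471, 0.9247, 0)–(1.996, 0.9247, 0.369817)  len=0.4571
  (v1,v5,v6) [-++] → (1.996, 0.9247, 0.369817)–(1.7879, 0.9247, 0.6562)  len=0.3540
  (v1,v6,v2) [-+-] → (1.7879, 0.9247, 0.6562)–(1.42505, 0.9247, 0.53832)  len=0.3815
  (v2,v6,v7) [-++] → (1.42505, 0.9247, 0.53832)–(1.01648, 0.9247, 0.4056)  len=0.4296
  (v2,v7,v3) [-+-] → (1.01648, 0.9247, 0.4056)–(1.01648, 0.9247, 0.250727)  len=0.1549
  (v3,v7,v8) [-++] → (1.01648, 0.9247, 0.250727)–(1.01648, 0.9247, -0.4056)  len=0.6563
  (v3,v8,v4) [-+-] → (1.01648, 0.9247, -0.4056)–(1.16376, 0.9247, -0.453444)  len=0.1549
  (v4,v8,v9) [-++] → (1.16376, 0.9247, -0.453444)–(1.7879, 0.9247, -0.6562)  len=0.6563
  (v4,v9,v0) [-+-] → (1.7879, 0.9247, -0.6562)–(2.01219, 0.9247, -0.34753)  len=0.3815
  (v0,v9,v5) [-++] → (2.01219, 0.9247, -0.34753)–(2.26471, 0.9247, 0)  len=0.4296
  (v12,v16,v17) [++-] → (-1.92013, 0.9247, 0.623041)–(-0.952746, 0.9247, 0.4056)  len=0.9915
  (v12,v17,v13) [+-+] → (-0.952746, 0.9247, 0.4056)–(-0.952746, 0.9247, 0.107644)  len=0.2980
  (v13,v17,v18) [+--] → (-0.952746, 0.9247, 0.107644)–(-0.952746, 0.9247, -0.4056)  len=0.5132
  (v13,v18,v14) [+-+] → (-0.952746, 0.9247, -0.4056)–(-1.1626, 0.9247, -0.45278)  len=0.2151
  (v14,v18,v19) [+-+] → (-1.1626, 0.9247, -0.45278)–(-1.92013, 0.9247, -0.623041)  len=0.7764
  (v15,v20,v16) [+-+] → (-2.4416, 0.9247, 0)–(-2.02097, 0.9247, 0.642646)  len=0.7681
  (v16,v20,v21) [+--] → (-2.02097, 0.9247, 0.642646)–(-2.0121, 0.9247, 0.6562)  len=0.0162
  (v16,v21,v17) [+--] → (-2.0121, 0.9247, 0.6562)–(-1.92013, 0.9247, 0.623041)  len=0.0978
  (v18,v23,v19) [--+] → (-1.99289, 0.9247, -0.649275)–(-1.92013, 0.9247, -0.623041)  len=0.0774
  (v19,v23,v24) [+--] → (-1.99289, 0.9247, -0.649275)–(-2.0121, 0.9247, -0.6562)  len=0.0204
  (v19,v24,v15) [+-+] → (-2.0121, 0.9247, -0.6562)–(-2.39132, 0.9247, -0.0768239)  len=0.6924
  (v15,v24,v20) [+--] → (-2.39132, 0.9247, -0.0768239)–(-2.4416, 0.9247, 0)  len=0.0918

Chained into 2 loop(s):
  loop 1: 10 segments, perimeter = 4.0557
  loop 2: 12 segments, perimeter = 4.5583
Total perimeter = 8.614

loops=2 perimeter=8.614


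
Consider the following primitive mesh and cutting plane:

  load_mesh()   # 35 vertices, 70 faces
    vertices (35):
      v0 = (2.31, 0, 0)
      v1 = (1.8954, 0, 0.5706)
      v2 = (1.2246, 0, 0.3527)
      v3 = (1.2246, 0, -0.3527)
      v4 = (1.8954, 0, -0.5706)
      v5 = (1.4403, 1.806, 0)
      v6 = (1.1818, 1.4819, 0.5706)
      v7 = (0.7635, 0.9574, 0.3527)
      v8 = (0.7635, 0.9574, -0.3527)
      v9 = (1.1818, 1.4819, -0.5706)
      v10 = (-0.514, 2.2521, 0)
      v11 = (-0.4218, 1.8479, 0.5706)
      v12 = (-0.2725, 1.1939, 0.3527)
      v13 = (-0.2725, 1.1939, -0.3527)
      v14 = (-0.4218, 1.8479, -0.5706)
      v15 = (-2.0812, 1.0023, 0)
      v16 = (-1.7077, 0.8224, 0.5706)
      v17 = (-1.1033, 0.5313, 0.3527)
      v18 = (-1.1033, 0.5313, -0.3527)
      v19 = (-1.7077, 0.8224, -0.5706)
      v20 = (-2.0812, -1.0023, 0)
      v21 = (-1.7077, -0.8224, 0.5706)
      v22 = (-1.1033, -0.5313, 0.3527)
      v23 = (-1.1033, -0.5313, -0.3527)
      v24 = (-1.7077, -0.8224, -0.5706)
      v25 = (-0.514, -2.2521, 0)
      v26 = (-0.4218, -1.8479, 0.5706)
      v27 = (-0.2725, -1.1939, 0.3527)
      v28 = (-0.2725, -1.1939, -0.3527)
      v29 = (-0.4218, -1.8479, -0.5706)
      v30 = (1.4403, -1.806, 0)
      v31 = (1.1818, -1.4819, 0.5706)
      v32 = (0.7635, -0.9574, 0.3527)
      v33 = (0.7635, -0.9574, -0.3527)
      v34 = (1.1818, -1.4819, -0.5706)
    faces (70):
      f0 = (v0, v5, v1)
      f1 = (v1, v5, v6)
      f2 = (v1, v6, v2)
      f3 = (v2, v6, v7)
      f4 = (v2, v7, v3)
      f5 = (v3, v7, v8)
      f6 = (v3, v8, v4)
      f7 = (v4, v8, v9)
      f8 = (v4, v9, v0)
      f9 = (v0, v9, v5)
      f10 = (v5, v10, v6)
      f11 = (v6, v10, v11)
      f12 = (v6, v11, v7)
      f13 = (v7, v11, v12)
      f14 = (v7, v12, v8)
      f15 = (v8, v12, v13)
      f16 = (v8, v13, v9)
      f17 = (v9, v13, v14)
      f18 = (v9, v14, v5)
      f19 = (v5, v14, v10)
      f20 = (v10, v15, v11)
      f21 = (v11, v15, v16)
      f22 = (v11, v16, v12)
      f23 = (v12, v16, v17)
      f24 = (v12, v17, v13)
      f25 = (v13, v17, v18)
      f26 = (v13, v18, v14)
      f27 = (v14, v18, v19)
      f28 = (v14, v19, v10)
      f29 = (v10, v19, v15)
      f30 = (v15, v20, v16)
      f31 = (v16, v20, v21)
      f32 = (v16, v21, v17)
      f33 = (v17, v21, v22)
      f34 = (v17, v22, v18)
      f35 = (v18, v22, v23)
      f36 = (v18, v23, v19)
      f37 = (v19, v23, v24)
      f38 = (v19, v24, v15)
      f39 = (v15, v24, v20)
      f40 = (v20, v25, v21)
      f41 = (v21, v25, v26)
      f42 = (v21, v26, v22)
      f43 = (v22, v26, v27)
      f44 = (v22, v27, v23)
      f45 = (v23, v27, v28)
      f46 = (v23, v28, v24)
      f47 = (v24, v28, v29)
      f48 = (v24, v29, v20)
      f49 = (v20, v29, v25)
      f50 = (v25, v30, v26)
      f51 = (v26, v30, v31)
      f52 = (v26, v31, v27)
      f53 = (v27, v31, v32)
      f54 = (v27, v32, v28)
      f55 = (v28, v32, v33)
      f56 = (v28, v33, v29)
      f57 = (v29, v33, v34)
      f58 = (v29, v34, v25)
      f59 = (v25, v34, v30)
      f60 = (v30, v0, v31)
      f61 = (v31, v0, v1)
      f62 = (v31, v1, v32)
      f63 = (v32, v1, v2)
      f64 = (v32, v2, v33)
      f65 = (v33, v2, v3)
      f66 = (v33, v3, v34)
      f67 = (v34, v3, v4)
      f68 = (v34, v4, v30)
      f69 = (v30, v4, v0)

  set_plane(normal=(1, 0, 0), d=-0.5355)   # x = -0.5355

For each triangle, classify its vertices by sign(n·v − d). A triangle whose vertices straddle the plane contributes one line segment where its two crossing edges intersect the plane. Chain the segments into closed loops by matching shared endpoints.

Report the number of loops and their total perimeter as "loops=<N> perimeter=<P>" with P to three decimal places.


loops=2 perimeter=7.600

Straddling triangles (20 of 70):
  (v10,v15,v11) [+-+] → (-0.5355, 2.23495, 0)–(-0.5355, 1.78996, 0.531503)  len=0.6932
  (v11,v15,v16) [+--] → (-0.5355, 1.78996, 0.531503)–(-0.5355, 1.75722, 0.5706)  len=0.0510
  (v11,v16,v12) [+-+] → (-0.5355, 1.75722, 0.5706)–(-0.5355, 1.12582, 0.39263)  len=0.6560
  (v12,v16,v17) [+--] → (-0.5355, 1.12582, 0.39263)–(-0.5355, 0.984146, 0.3527)  len=0.1472
  (v12,v17,v13) [+-+] → (-0.5355, 0.984146, 0.3527)–(-0.5355, 0.984146, -0.129397)  len=0.4821
  (v13,v17,v18) [+--] → (-0.5355, 0.984146, -0.129397)–(-0.5355, 0.984146, -0.3527)  len=0.2233
  (v13,v18,v14) [+-+] → (-0.5355, 0.984146, -0.3527)–(-0.5355, 1.62824, -0.534246)  len=0.6692
  (v14,v18,v19) [+--] → (-0.5355, 1.62824, -0.534246)–(-0.5355, 1.75722, -0.5706)  len=0.1340
  (v14,v19,v10) [+-+] → (-0.5355, 1.75722, -0.5706)–(-0.5355, 2.22635, -0.0102772)  len=0.7308
  (v10,v19,v15) [+--] → (-0.5355, 2.22635, -0.0102772)–(-0.5355, 2.23495, 0)  len=0.0134
  (v20,v25,v21) [-+-] → (-0.5355, -2.23495, 0)–(-0.5355, -2.22635, 0.0102772)  len=0.0134
  (v21,v25,v26) [-++] → (-0.5355, -2.22635, 0.0102772)–(-0.5355, -1.75722, 0.5706)  len=0.7308
  (v21,v26,v22) [-+-] → (-0.5355, -1.75722, 0.5706)–(-0.5355, -1.62824, 0.534246)  len=0.1340
  (v22,v26,v27) [-++] → (-0.5355, -1.62824, 0.534246)–(-0.5355, -0.984146, 0.3527)  len=0.6692
  (v22,v27,v23) [-+-] → (-0.5355, -0.984146, 0.3527)–(-0.5355, -0.984146, 0.129397)  len=0.2233
  (v23,v27,v28) [-++] → (-0.5355, -0.984146, 0.129397)–(-0.5355, -0.984146, -0.3527)  len=0.4821
  (v23,v28,v24) [-+-] → (-0.5355, -0.984146, -0.3527)–(-0.5355, -1.12582, -0.39263)  len=0.1472
  (v24,v28,v29) [-++] → (-0.5355, -1.12582, -0.39263)–(-0.5355, -1.75722, -0.5706)  len=0.6560
  (v24,v29,v20) [-+-] → (-0.5355, -1.75722, -0.5706)–(-0.5355, -1.78996, -0.531503)  len=0.0510
  (v20,v29,v25) [-++] → (-0.5355, -1.78996, -0.531503)–(-0.5355, -2.23495, 0)  len=0.6932

Chained into 2 loop(s):
  loop 1: 10 segments, perimeter = 3.8002
  loop 2: 10 segments, perimeter = 3.8002
Total perimeter = 7.600


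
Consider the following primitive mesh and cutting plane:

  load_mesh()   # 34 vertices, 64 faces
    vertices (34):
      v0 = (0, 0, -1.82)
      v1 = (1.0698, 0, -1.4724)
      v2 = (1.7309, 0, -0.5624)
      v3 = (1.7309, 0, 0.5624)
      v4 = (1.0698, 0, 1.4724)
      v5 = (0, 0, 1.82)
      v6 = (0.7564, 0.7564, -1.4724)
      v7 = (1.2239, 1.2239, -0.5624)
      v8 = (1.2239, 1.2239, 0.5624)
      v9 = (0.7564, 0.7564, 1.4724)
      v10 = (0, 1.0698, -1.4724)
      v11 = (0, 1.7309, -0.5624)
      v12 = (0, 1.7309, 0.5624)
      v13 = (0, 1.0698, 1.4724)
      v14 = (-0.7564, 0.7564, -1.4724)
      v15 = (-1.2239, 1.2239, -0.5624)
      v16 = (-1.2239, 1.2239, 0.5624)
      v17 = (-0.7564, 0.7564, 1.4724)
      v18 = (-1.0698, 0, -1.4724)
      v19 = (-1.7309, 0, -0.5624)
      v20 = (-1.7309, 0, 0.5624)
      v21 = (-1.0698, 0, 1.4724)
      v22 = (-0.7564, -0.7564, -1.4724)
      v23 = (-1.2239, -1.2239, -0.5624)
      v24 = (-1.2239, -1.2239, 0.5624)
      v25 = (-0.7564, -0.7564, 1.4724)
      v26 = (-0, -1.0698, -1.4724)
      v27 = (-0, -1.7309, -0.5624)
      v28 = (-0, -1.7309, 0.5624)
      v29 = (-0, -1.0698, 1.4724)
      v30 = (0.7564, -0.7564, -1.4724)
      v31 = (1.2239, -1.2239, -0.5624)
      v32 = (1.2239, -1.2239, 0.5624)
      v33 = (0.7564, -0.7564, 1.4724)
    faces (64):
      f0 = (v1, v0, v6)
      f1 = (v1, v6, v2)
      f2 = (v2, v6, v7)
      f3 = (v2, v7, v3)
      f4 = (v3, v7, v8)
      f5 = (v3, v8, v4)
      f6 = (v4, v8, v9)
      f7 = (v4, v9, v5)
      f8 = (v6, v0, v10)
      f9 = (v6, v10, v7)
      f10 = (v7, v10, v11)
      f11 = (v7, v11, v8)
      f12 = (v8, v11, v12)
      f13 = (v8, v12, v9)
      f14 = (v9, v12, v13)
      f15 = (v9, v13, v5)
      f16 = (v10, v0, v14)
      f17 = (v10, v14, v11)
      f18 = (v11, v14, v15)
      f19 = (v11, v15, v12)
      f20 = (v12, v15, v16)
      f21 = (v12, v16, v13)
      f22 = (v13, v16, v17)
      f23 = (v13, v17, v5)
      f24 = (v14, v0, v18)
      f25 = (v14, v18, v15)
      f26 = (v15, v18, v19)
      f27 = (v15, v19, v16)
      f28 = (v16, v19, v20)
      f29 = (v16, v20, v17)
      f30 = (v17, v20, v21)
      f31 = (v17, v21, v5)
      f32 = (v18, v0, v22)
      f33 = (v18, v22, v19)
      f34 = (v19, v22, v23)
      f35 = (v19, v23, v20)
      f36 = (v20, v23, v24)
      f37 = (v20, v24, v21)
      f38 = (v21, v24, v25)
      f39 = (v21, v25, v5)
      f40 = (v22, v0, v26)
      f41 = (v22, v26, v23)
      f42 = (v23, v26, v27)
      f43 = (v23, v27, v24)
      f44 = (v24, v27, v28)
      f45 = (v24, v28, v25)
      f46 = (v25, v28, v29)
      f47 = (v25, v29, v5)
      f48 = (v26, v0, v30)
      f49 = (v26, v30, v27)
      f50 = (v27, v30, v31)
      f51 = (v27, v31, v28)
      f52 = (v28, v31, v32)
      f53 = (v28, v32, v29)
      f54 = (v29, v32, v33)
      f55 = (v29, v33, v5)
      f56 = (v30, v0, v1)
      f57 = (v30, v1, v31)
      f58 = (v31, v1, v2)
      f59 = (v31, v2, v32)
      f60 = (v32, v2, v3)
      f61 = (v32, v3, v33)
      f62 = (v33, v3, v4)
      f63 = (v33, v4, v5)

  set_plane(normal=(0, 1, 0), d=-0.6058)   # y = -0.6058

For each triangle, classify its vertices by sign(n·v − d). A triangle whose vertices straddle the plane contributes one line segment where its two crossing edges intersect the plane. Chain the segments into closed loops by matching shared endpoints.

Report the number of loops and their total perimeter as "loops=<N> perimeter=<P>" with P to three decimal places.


loops=1 perimeter=10.090

Straddling triangles (20 of 64):
  (v18,v0,v22) [++-] → (-0.6058, -0.6058, -1.54161)–(-0.818798, -0.6058, -1.4724)  len=0.2240
  (v18,v22,v19) [+-+] → (-0.818798, -0.6058, -1.4724)–(-0.950424, -0.6058, -1.29122)  len=0.2239
  (v19,v22,v23) [+--] → (-0.950424, -0.6058, -1.29122)–(-1.47995, -0.6058, -0.5624)  len=0.9009
  (v19,v23,v20) [+-+] → (-1.47995, -0.6058, -0.5624)–(-1.47995, -0.6058, 0.00565203)  len=0.5681
  (v20,v23,v24) [+--] → (-1.47995, -0.6058, 0.00565203)–(-1.47995, -0.6058, 0.5624)  len=0.5567
  (v20,v24,v21) [+-+] → (-1.47995, -0.6058, 0.5624)–(-1.14608, -0.6058, 1.02197)  len=0.5680
  (v21,v24,v25) [+--] → (-1.14608, -0.6058, 1.02197)–(-0.818798, -0.6058, 1.4724)  len=0.5568
  (v21,v25,v5) [+-+] → (-0.818798, -0.6058, 1.4724)–(-0.6058, -0.6058, 1.54161)  len=0.2240
  (v22,v0,v26) [-+-] → (-0.6058, -0.6058, -1.54161)–(0, -0.6058, -1.62316)  len=0.6113
  (v25,v29,v5) [--+] → (0, -0.6058, 1.62316)–(-0.6058, -0.6058, 1.54161)  len=0.6113
  (v26,v0,v30) [-+-] → (0, -0.6058, -1.62316)–(0.6058, -0.6058, -1.54161)  len=0.6113
  (v29,v33,v5) [--+] → (0.6058, -0.6058, 1.54161)–(0, -0.6058, 1.62316)  len=0.6113
  (v30,v0,v1) [-++] → (0.6058, -0.6058, -1.54161)–(0.818798, -0.6058, -1.4724)  len=0.2240
  (v30,v1,v31) [-+-] → (0.818798, -0.6058, -1.4724)–(1.14608, -0.6058, -1.02197)  len=0.5568
  (v31,v1,v2) [-++] → (1.14608, -0.6058, -1.02197)–(1.47995, -0.6058, -0.5624)  len=0.5680
  (v31,v2,v32) [-+-] → (1.47995, -0.6058, -0.5624)–(1.47995, -0.6058, -0.00565203)  len=0.5567
  (v32,v2,v3) [-++] → (1.47995, -0.6058, -0.00565203)–(1.47995, -0.6058, 0.5624)  len=0.5681
  (v32,v3,v33) [-+-] → (1.47995, -0.6058, 0.5624)–(0.950424, -0.6058, 1.29122)  len=0.9009
  (v33,v3,v4) [-++] → (0.950424, -0.6058, 1.29122)–(0.818798, -0.6058, 1.4724)  len=0.2239
  (v33,v4,v5) [-++] → (0.818798, -0.6058, 1.4724)–(0.6058, -0.6058, 1.54161)  len=0.2240

Chained into 1 loop(s):
  loop 1: 20 segments, perimeter = 10.0898
Total perimeter = 10.090
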